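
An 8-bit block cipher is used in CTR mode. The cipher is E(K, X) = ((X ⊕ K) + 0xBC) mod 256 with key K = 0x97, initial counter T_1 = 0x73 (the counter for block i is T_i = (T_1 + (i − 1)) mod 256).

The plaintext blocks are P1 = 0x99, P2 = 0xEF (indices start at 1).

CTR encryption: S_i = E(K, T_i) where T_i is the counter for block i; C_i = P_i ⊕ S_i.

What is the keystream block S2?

0x9F

C1: T = 0x73, S = E(K, T) = 0xA0; 0x99 ⊕ 0xA0 = 0x39.
C2: T = 0x74, S = E(K, T) = 0x9F; 0xEF ⊕ 0x9F = 0x70.
So S2 = 0x9F.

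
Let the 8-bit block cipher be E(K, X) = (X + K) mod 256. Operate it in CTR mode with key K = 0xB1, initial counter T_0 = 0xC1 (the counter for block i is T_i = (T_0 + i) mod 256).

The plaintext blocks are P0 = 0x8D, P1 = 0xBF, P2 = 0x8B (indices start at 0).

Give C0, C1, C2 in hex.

CTR encryption: S_i = E(K, T_i) where T_i is the counter for block i; C_i = P_i ⊕ S_i.
C0: T = 0xC1, S = E(K, T) = 0x72; 0x8D ⊕ 0x72 = 0xFF.
C1: T = 0xC2, S = E(K, T) = 0x73; 0xBF ⊕ 0x73 = 0xCC.
C2: T = 0xC3, S = E(K, T) = 0x74; 0x8B ⊕ 0x74 = 0xFF.

C0 = 0xFF, C1 = 0xCC, C2 = 0xFF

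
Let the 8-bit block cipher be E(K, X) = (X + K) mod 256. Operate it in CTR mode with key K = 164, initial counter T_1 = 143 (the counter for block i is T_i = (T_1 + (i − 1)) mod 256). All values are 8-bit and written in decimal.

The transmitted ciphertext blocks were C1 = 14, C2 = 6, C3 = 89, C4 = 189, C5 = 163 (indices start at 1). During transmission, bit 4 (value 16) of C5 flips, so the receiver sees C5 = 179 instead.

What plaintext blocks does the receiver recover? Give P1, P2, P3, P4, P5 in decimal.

P1 = 61, P2 = 50, P3 = 108, P4 = 139, P5 = 132

CTR decryption: S_i = E(K, T_i) where T_i is the counter for block i; P_i = C_i ⊕ S_i.
Only C5 changed, to 179. In CTR, a change in C_i flips the same bit in P_i only; the keystream is unaffected. Decrypting the received ciphertext:
P1: T = 143, S = E(K, T) = 51; 14 ⊕ 51 = 61.
P2: T = 144, S = E(K, T) = 52; 6 ⊕ 52 = 50.
P3: T = 145, S = E(K, T) = 53; 89 ⊕ 53 = 108.
P4: T = 146, S = E(K, T) = 54; 189 ⊕ 54 = 139.
P5: T = 147, S = E(K, T) = 55; 179 ⊕ 55 = 132.
Blocks that differ from the original plaintext: P5.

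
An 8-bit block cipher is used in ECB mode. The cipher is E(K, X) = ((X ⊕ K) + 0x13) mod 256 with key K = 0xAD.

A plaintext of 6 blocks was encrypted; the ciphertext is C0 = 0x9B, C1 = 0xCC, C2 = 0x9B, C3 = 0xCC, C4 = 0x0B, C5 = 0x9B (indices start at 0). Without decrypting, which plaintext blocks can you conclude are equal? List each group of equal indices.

P0 = P2 = P5; P1 = P3

ECB encrypts each block independently with the same key, so equal ciphertext blocks imply equal plaintext blocks.
C0 = C2 = C5 = 0x9B, so P0 = P2 = P5.
C1 = C3 = 0xCC, so P1 = P3.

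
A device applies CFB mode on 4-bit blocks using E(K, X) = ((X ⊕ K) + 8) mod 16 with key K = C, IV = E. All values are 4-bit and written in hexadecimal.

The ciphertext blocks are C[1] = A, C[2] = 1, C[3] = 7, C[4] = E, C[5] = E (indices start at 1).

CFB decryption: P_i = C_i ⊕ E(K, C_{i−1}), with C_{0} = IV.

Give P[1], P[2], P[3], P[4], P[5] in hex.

P[1] = 0, P[2] = F, P[3] = 2, P[4] = D, P[5] = 4

P[1]: E(K, E) = A; A ⊕ A = 0.
P[2]: E(K, A) = E; 1 ⊕ E = F.
P[3]: E(K, 1) = 5; 7 ⊕ 5 = 2.
P[4]: E(K, 7) = 3; E ⊕ 3 = D.
P[5]: E(K, E) = A; E ⊕ A = 4.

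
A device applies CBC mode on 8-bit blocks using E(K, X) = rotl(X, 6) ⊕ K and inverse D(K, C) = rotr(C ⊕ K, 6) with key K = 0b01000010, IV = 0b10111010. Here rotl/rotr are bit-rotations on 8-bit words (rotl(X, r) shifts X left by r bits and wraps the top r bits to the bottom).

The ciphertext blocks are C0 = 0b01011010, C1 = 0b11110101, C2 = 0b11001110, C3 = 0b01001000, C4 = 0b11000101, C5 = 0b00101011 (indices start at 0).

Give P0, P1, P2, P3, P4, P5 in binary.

CBC decryption: P_i = D(K, C_i) ⊕ C_{i−1}, with C_{−1} = IV.
P0: D(K, 0b01011010) = 0b01100000; 0b01100000 ⊕ 0b10111010 = 0b11011010.
P1: D(K, 0b11110101) = 0b11011110; 0b11011110 ⊕ 0b01011010 = 0b10000100.
P2: D(K, 0b11001110) = 0b00110010; 0b00110010 ⊕ 0b11110101 = 0b11000111.
P3: D(K, 0b01001000) = 0b00101000; 0b00101000 ⊕ 0b11001110 = 0b11100110.
P4: D(K, 0b11000101) = 0b00011110; 0b00011110 ⊕ 0b01001000 = 0b01010110.
P5: D(K, 0b00101011) = 0b10100101; 0b10100101 ⊕ 0b11000101 = 0b01100000.

P0 = 0b11011010, P1 = 0b10000100, P2 = 0b11000111, P3 = 0b11100110, P4 = 0b01010110, P5 = 0b01100000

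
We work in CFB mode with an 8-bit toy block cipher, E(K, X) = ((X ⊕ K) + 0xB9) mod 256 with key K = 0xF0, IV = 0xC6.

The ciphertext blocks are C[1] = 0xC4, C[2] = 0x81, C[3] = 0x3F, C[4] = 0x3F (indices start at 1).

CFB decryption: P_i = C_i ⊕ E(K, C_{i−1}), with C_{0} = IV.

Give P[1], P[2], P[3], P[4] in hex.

P[1] = 0x2B, P[2] = 0x6C, P[3] = 0x15, P[4] = 0xB7

P[1]: E(K, 0xC6) = 0xEF; 0xC4 ⊕ 0xEF = 0x2B.
P[2]: E(K, 0xC4) = 0xED; 0x81 ⊕ 0xED = 0x6C.
P[3]: E(K, 0x81) = 0x2A; 0x3F ⊕ 0x2A = 0x15.
P[4]: E(K, 0x3F) = 0x88; 0x3F ⊕ 0x88 = 0xB7.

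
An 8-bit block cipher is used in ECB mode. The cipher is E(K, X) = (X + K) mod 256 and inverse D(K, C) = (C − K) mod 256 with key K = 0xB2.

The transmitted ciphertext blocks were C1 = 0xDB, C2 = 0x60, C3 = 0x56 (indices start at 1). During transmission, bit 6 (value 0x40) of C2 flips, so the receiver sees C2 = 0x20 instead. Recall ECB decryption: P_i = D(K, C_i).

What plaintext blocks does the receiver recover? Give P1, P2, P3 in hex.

Only C2 changed, to 0x20. In ECB, a change in C_i affects only P_i. Decrypting the received ciphertext:
P1: D(K, 0xDB) = 0x29.
P2: D(K, 0x20) = 0x6E.
P3: D(K, 0x56) = 0xA4.
Blocks that differ from the original plaintext: P2.

P1 = 0x29, P2 = 0x6E, P3 = 0xA4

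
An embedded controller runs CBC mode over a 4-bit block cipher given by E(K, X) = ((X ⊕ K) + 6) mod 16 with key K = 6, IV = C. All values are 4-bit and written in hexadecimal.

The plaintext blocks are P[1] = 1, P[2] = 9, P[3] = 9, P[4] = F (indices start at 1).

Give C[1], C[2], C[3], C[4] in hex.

C[1] = 1, C[2] = 4, C[3] = 1, C[4] = E

CBC encryption: C_i = E(K, P_i ⊕ C_{i−1}), with C_{0} = IV.
C[1]: P[1] ⊕ C = D; E(K, D) = 1.
C[2]: P[2] ⊕ 1 = 8; E(K, 8) = 4.
C[3]: P[3] ⊕ 4 = D; E(K, D) = 1.
C[4]: P[4] ⊕ 1 = E; E(K, E) = E.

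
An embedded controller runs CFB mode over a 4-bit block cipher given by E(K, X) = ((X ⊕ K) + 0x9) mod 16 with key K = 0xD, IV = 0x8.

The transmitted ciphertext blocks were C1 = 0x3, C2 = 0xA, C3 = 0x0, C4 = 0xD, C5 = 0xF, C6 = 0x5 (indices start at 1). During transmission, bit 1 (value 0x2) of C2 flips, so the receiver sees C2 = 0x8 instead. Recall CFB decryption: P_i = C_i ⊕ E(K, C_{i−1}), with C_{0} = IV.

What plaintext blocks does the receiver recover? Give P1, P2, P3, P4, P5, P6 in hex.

P1 = 0xD, P2 = 0xF, P3 = 0xE, P4 = 0xB, P5 = 0x6, P6 = 0xE

Only C2 changed, to 0x8. In CFB, a change in C_i flips the same bit in P_i and garbles P_{i+1}. Decrypting the received ciphertext:
P1: E(K, 0x8) = 0xE; 0x3 ⊕ 0xE = 0xD.
P2: E(K, 0x3) = 0x7; 0x8 ⊕ 0x7 = 0xF.
P3: E(K, 0x8) = 0xE; 0x0 ⊕ 0xE = 0xE.
P4: E(K, 0x0) = 0x6; 0xD ⊕ 0x6 = 0xB.
P5: E(K, 0xD) = 0x9; 0xF ⊕ 0x9 = 0x6.
P6: E(K, 0xF) = 0xB; 0x5 ⊕ 0xB = 0xE.
Blocks that differ from the original plaintext: P2, P3.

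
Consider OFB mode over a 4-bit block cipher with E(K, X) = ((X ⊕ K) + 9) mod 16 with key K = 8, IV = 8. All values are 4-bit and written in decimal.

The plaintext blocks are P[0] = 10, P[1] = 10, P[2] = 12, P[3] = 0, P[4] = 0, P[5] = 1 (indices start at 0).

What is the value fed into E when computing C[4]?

12

OFB encryption: S_i = E(K, S_{i−1}) with S_{−1} = IV; C_i = P_i ⊕ S_i.
C[0]: S = E(K, 8) = 9; 10 ⊕ 9 = 3.
C[1]: S = E(K, 9) = 10; 10 ⊕ 10 = 0.
C[2]: S = E(K, 10) = 11; 12 ⊕ 11 = 7.
C[3]: S = E(K, 11) = 12; 0 ⊕ 12 = 12.
C[4]: S = E(K, 12) = 13; 0 ⊕ 13 = 13.
So the input to E for block [4] is 12.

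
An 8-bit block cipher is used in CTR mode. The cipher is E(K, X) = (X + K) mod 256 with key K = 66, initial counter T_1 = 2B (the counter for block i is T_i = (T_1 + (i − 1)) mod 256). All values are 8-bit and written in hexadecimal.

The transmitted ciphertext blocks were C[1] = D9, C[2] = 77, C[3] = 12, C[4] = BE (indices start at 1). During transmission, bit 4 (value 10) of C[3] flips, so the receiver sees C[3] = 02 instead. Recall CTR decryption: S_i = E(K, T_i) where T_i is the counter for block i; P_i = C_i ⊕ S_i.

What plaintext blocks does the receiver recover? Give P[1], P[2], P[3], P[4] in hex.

Only C[3] changed, to 02. In CTR, a change in C_i flips the same bit in P_i only; the keystream is unaffected. Decrypting the received ciphertext:
P[1]: T = 2B, S = E(K, T) = 91; D9 ⊕ 91 = 48.
P[2]: T = 2C, S = E(K, T) = 92; 77 ⊕ 92 = E5.
P[3]: T = 2D, S = E(K, T) = 93; 02 ⊕ 93 = 91.
P[4]: T = 2E, S = E(K, T) = 94; BE ⊕ 94 = 2A.
Blocks that differ from the original plaintext: P[3].

P[1] = 48, P[2] = E5, P[3] = 91, P[4] = 2A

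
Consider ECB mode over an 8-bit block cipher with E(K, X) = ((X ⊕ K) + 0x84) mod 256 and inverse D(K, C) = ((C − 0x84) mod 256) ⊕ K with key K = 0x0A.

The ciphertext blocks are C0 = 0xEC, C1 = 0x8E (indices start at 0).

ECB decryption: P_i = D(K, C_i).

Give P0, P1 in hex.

P0: D(K, 0xEC) = 0x62.
P1: D(K, 0x8E) = 0x00.

P0 = 0x62, P1 = 0x00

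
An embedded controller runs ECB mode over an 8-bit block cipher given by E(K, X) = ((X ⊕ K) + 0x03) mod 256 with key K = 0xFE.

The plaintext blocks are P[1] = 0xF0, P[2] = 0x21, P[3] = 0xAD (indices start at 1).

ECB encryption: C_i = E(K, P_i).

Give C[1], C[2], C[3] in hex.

C[1] = 0x11, C[2] = 0xE2, C[3] = 0x56

C[1]: E(K, 0xF0) = 0x11.
C[2]: E(K, 0x21) = 0xE2.
C[3]: E(K, 0xAD) = 0x56.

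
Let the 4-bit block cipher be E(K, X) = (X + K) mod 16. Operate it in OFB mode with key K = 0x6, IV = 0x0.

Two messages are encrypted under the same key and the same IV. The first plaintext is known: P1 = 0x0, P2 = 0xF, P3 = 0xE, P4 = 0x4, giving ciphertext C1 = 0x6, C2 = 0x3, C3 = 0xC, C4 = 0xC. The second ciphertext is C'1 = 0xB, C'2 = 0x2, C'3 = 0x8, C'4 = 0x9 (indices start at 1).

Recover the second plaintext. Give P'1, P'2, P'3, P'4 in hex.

In OFB with a reused IV, both messages share the same keystream S_i, so C_i ⊕ C'_i = P_i ⊕ P'_i and thus P'_i = P_i ⊕ C_i ⊕ C'_i.
P'1: 0x0 ⊕ 0x6 ⊕ 0xB = 0xD.
P'2: 0xF ⊕ 0x3 ⊕ 0x2 = 0xE.
P'3: 0xE ⊕ 0xC ⊕ 0x8 = 0xA.
P'4: 0x4 ⊕ 0xC ⊕ 0x9 = 0x1.

P'1 = 0xD, P'2 = 0xE, P'3 = 0xA, P'4 = 0x1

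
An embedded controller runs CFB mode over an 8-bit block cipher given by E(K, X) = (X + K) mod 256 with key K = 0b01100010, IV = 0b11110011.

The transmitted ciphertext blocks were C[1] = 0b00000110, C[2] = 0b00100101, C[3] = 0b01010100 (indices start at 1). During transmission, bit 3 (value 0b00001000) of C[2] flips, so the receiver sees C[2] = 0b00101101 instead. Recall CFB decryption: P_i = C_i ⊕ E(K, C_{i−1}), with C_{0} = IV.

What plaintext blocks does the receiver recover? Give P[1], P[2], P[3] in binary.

Only C[2] changed, to 0b00101101. In CFB, a change in C_i flips the same bit in P_i and garbles P_{i+1}. Decrypting the received ciphertext:
P[1]: E(K, 0b11110011) = 0b01010101; 0b00000110 ⊕ 0b01010101 = 0b01010011.
P[2]: E(K, 0b00000110) = 0b01101000; 0b00101101 ⊕ 0b01101000 = 0b01000101.
P[3]: E(K, 0b00101101) = 0b10001111; 0b01010100 ⊕ 0b10001111 = 0b11011011.
Blocks that differ from the original plaintext: P[2], P[3].

P[1] = 0b01010011, P[2] = 0b01000101, P[3] = 0b11011011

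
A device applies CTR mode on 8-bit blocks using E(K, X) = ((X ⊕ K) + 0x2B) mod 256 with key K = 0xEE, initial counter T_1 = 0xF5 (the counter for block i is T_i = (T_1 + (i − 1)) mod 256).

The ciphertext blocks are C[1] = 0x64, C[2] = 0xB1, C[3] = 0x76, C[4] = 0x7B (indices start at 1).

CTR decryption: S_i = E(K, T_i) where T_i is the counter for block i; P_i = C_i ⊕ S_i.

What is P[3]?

P[3]: T = 0xF7, S = E(K, T) = 0x44; 0x76 ⊕ 0x44 = 0x32.

P[3] = 0x32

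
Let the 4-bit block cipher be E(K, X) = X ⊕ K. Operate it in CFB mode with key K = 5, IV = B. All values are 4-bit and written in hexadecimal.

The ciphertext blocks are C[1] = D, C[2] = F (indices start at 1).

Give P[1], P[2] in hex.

CFB decryption: P_i = C_i ⊕ E(K, C_{i−1}), with C_{0} = IV.
P[1]: E(K, B) = E; D ⊕ E = 3.
P[2]: E(K, D) = 8; F ⊕ 8 = 7.

P[1] = 3, P[2] = 7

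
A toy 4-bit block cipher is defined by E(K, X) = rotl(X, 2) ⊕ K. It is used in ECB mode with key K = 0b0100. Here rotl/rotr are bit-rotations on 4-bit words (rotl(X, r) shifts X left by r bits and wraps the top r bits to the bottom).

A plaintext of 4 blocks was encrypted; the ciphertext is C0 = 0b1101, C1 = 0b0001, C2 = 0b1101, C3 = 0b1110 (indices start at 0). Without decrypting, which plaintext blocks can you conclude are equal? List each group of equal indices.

P0 = P2

ECB encrypts each block independently with the same key, so equal ciphertext blocks imply equal plaintext blocks.
C0 = C2 = 0b1101, so P0 = P2.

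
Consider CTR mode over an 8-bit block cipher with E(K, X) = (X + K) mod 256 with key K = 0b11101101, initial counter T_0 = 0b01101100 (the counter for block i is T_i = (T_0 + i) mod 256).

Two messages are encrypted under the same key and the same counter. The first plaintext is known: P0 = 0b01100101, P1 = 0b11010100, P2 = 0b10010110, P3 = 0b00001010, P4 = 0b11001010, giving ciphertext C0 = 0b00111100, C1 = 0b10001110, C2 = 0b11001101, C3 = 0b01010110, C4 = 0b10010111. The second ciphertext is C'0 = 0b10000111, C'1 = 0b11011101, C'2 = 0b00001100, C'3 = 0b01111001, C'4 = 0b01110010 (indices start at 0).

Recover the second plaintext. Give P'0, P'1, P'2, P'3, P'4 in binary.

P'0 = 0b11011110, P'1 = 0b10000111, P'2 = 0b01010111, P'3 = 0b00100101, P'4 = 0b00101111

In CTR with a reused counter, both messages share the same keystream S_i, so C_i ⊕ C'_i = P_i ⊕ P'_i and thus P'_i = P_i ⊕ C_i ⊕ C'_i.
P'0: 0b01100101 ⊕ 0b00111100 ⊕ 0b10000111 = 0b11011110.
P'1: 0b11010100 ⊕ 0b10001110 ⊕ 0b11011101 = 0b10000111.
P'2: 0b10010110 ⊕ 0b11001101 ⊕ 0b00001100 = 0b01010111.
P'3: 0b00001010 ⊕ 0b01010110 ⊕ 0b01111001 = 0b00100101.
P'4: 0b11001010 ⊕ 0b10010111 ⊕ 0b01110010 = 0b00101111.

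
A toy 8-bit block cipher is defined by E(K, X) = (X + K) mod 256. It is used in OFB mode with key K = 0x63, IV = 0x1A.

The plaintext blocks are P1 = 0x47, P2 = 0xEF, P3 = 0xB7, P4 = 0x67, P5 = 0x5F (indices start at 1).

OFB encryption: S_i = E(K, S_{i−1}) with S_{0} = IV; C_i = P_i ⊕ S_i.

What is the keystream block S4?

0xA6

C1: S = E(K, 0x1A) = 0x7D; 0x47 ⊕ 0x7D = 0x3A.
C2: S = E(K, 0x7D) = 0xE0; 0xEF ⊕ 0xE0 = 0x0F.
C3: S = E(K, 0xE0) = 0x43; 0xB7 ⊕ 0x43 = 0xF4.
C4: S = E(K, 0x43) = 0xA6; 0x67 ⊕ 0xA6 = 0xC1.
So S4 = 0xA6.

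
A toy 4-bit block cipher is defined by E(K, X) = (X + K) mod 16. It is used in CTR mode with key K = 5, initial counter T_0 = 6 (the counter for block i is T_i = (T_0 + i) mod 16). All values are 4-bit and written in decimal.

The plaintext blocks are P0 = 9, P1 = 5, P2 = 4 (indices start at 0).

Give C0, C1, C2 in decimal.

CTR encryption: S_i = E(K, T_i) where T_i is the counter for block i; C_i = P_i ⊕ S_i.
C0: T = 6, S = E(K, T) = 11; 9 ⊕ 11 = 2.
C1: T = 7, S = E(K, T) = 12; 5 ⊕ 12 = 9.
C2: T = 8, S = E(K, T) = 13; 4 ⊕ 13 = 9.

C0 = 2, C1 = 9, C2 = 9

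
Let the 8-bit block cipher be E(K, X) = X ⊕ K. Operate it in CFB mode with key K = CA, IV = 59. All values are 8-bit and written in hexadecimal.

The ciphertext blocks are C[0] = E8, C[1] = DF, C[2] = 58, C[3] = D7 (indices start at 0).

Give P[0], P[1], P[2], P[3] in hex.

CFB decryption: P_i = C_i ⊕ E(K, C_{i−1}), with C_{−1} = IV.
P[0]: E(K, 59) = 93; E8 ⊕ 93 = 7B.
P[1]: E(K, E8) = 22; DF ⊕ 22 = FD.
P[2]: E(K, DF) = 15; 58 ⊕ 15 = 4D.
P[3]: E(K, 58) = 92; D7 ⊕ 92 = 45.

P[0] = 7B, P[1] = FD, P[2] = 4D, P[3] = 45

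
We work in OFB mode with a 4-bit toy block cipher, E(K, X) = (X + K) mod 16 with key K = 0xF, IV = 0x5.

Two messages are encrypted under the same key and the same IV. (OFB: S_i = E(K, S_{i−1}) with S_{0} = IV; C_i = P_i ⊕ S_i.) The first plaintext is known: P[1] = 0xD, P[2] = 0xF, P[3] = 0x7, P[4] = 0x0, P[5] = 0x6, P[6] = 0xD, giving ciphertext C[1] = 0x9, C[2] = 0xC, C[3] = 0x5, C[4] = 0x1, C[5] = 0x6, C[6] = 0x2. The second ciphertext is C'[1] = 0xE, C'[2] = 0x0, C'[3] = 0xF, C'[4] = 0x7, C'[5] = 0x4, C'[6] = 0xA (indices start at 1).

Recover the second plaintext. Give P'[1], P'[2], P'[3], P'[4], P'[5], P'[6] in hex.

P'[1] = 0xA, P'[2] = 0x3, P'[3] = 0xD, P'[4] = 0x6, P'[5] = 0x4, P'[6] = 0x5

In OFB with a reused IV, both messages share the same keystream S_i, so C_i ⊕ C'_i = P_i ⊕ P'_i and thus P'_i = P_i ⊕ C_i ⊕ C'_i.
P'[1]: 0xD ⊕ 0x9 ⊕ 0xE = 0xA.
P'[2]: 0xF ⊕ 0xC ⊕ 0x0 = 0x3.
P'[3]: 0x7 ⊕ 0x5 ⊕ 0xF = 0xD.
P'[4]: 0x0 ⊕ 0x1 ⊕ 0x7 = 0x6.
P'[5]: 0x6 ⊕ 0x6 ⊕ 0x4 = 0x4.
P'[6]: 0xD ⊕ 0x2 ⊕ 0xA = 0x5.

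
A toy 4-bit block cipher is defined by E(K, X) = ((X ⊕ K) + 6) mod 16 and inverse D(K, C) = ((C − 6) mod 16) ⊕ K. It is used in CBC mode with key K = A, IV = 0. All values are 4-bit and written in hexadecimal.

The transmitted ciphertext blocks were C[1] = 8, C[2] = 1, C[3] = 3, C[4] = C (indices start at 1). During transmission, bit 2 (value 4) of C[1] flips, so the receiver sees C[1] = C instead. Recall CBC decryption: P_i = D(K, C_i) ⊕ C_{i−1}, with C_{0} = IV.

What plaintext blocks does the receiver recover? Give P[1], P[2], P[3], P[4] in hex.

P[1] = C, P[2] = D, P[3] = 6, P[4] = F

Only C[1] changed, to C. In CBC, a change in C_i garbles P_i and flips the same bit in P_{i+1}. Decrypting the received ciphertext:
P[1]: D(K, C) = C; C ⊕ 0 = C.
P[2]: D(K, 1) = 1; 1 ⊕ C = D.
P[3]: D(K, 3) = 7; 7 ⊕ 1 = 6.
P[4]: D(K, C) = C; C ⊕ 3 = F.
Blocks that differ from the original plaintext: P[1], P[2].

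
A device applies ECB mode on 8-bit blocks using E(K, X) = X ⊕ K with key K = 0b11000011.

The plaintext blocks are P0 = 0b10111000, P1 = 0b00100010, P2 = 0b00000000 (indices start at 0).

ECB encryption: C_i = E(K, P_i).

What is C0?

C0 = 0b01111011

C0: E(K, 0b10111000) = 0b01111011.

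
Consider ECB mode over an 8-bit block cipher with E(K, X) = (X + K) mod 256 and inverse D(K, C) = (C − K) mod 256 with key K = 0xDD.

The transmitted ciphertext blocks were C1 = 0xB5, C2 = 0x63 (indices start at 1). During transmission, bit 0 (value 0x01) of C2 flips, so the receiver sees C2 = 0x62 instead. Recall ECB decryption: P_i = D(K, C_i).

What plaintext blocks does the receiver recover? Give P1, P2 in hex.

Only C2 changed, to 0x62. In ECB, a change in C_i affects only P_i. Decrypting the received ciphertext:
P1: D(K, 0xB5) = 0xD8.
P2: D(K, 0x62) = 0x85.
Blocks that differ from the original plaintext: P2.

P1 = 0xD8, P2 = 0x85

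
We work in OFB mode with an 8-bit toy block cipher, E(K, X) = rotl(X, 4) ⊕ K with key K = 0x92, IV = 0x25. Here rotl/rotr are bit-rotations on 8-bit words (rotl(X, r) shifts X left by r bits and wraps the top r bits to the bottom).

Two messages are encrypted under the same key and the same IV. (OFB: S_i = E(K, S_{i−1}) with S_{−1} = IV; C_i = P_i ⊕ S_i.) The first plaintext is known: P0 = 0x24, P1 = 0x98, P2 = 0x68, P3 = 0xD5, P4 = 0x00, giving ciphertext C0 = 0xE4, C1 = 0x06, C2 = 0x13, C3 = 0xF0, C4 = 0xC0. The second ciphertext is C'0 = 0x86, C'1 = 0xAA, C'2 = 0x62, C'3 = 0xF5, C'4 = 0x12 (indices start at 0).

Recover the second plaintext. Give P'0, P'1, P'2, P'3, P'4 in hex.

P'0 = 0x46, P'1 = 0x34, P'2 = 0x19, P'3 = 0xD0, P'4 = 0xD2

In OFB with a reused IV, both messages share the same keystream S_i, so C_i ⊕ C'_i = P_i ⊕ P'_i and thus P'_i = P_i ⊕ C_i ⊕ C'_i.
P'0: 0x24 ⊕ 0xE4 ⊕ 0x86 = 0x46.
P'1: 0x98 ⊕ 0x06 ⊕ 0xAA = 0x34.
P'2: 0x68 ⊕ 0x13 ⊕ 0x62 = 0x19.
P'3: 0xD5 ⊕ 0xF0 ⊕ 0xF5 = 0xD0.
P'4: 0x00 ⊕ 0xC0 ⊕ 0x12 = 0xD2.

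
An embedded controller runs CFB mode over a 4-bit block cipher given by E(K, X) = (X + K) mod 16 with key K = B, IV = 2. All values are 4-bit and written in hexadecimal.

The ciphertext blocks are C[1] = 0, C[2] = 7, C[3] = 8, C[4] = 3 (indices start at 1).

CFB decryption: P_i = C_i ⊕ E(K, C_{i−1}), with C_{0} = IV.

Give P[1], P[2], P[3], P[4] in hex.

P[1]: E(K, 2) = D; 0 ⊕ D = D.
P[2]: E(K, 0) = B; 7 ⊕ B = C.
P[3]: E(K, 7) = 2; 8 ⊕ 2 = A.
P[4]: E(K, 8) = 3; 3 ⊕ 3 = 0.

P[1] = D, P[2] = C, P[3] = A, P[4] = 0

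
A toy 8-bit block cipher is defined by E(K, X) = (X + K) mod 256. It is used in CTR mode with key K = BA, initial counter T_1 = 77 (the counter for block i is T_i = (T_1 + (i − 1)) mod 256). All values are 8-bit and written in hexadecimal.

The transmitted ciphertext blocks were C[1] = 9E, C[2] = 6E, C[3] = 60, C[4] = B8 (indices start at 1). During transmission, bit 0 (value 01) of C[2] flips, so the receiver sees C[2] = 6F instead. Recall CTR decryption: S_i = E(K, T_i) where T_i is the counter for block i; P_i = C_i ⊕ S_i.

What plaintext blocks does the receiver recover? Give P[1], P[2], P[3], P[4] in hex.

P[1] = AF, P[2] = 5D, P[3] = 53, P[4] = 8C

Only C[2] changed, to 6F. In CTR, a change in C_i flips the same bit in P_i only; the keystream is unaffected. Decrypting the received ciphertext:
P[1]: T = 77, S = E(K, T) = 31; 9E ⊕ 31 = AF.
P[2]: T = 78, S = E(K, T) = 32; 6F ⊕ 32 = 5D.
P[3]: T = 79, S = E(K, T) = 33; 60 ⊕ 33 = 53.
P[4]: T = 7A, S = E(K, T) = 34; B8 ⊕ 34 = 8C.
Blocks that differ from the original plaintext: P[2].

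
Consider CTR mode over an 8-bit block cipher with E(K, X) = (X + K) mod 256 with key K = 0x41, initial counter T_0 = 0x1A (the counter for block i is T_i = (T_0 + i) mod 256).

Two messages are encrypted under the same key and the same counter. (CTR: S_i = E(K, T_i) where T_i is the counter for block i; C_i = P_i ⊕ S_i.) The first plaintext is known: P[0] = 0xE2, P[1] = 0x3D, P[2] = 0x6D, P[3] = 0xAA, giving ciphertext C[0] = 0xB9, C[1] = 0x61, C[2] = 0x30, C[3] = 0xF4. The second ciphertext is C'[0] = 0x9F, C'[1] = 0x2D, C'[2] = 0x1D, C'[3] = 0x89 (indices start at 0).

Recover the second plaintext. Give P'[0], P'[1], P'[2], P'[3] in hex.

P'[0] = 0xC4, P'[1] = 0x71, P'[2] = 0x40, P'[3] = 0xD7

In CTR with a reused counter, both messages share the same keystream S_i, so C_i ⊕ C'_i = P_i ⊕ P'_i and thus P'_i = P_i ⊕ C_i ⊕ C'_i.
P'[0]: 0xE2 ⊕ 0xB9 ⊕ 0x9F = 0xC4.
P'[1]: 0x3D ⊕ 0x61 ⊕ 0x2D = 0x71.
P'[2]: 0x6D ⊕ 0x30 ⊕ 0x1D = 0x40.
P'[3]: 0xAA ⊕ 0xF4 ⊕ 0x89 = 0xD7.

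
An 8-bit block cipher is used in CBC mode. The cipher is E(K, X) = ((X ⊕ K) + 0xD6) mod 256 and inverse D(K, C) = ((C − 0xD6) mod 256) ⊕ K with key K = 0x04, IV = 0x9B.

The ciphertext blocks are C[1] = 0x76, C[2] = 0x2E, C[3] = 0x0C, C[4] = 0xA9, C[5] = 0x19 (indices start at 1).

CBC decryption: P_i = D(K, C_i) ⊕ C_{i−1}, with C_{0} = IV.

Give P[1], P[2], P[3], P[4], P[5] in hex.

P[1] = 0x3F, P[2] = 0x2A, P[3] = 0x1C, P[4] = 0xDB, P[5] = 0xEE

P[1]: D(K, 0x76) = 0xA4; 0xA4 ⊕ 0x9B = 0x3F.
P[2]: D(K, 0x2E) = 0x5C; 0x5C ⊕ 0x76 = 0x2A.
P[3]: D(K, 0x0C) = 0x32; 0x32 ⊕ 0x2E = 0x1C.
P[4]: D(K, 0xA9) = 0xD7; 0xD7 ⊕ 0x0C = 0xDB.
P[5]: D(K, 0x19) = 0x47; 0x47 ⊕ 0xA9 = 0xEE.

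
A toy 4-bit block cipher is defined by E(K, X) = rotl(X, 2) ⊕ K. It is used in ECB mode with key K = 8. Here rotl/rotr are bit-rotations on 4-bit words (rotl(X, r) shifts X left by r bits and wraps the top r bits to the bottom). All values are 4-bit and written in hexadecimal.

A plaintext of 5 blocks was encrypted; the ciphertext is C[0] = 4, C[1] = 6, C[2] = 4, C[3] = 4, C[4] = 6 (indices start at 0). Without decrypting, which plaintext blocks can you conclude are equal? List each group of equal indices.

ECB encrypts each block independently with the same key, so equal ciphertext blocks imply equal plaintext blocks.
C[0] = C[2] = C[3] = 4, so P[0] = P[2] = P[3].
C[1] = C[4] = 6, so P[1] = P[4].

P[0] = P[2] = P[3]; P[1] = P[4]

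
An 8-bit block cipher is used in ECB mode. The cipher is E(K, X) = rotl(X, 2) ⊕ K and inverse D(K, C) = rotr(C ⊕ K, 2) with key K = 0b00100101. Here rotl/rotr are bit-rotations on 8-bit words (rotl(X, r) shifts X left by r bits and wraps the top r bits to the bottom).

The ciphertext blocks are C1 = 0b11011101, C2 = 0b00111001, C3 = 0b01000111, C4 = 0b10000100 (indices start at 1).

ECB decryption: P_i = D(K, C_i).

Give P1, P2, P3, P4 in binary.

P1 = 0b00111110, P2 = 0b00000111, P3 = 0b10011000, P4 = 0b01101000

P1: D(K, 0b11011101) = 0b00111110.
P2: D(K, 0b00111001) = 0b00000111.
P3: D(K, 0b01000111) = 0b10011000.
P4: D(K, 0b10000100) = 0b01101000.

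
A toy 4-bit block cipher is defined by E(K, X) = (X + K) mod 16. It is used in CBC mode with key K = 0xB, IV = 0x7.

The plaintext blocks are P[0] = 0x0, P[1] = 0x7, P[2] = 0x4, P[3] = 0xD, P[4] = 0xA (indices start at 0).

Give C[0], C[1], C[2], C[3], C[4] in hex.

CBC encryption: C_i = E(K, P_i ⊕ C_{i−1}), with C_{−1} = IV.
C[0]: P[0] ⊕ 0x7 = 0x7; E(K, 0x7) = 0x2.
C[1]: P[1] ⊕ 0x2 = 0x5; E(K, 0x5) = 0x0.
C[2]: P[2] ⊕ 0x0 = 0x4; E(K, 0x4) = 0xF.
C[3]: P[3] ⊕ 0xF = 0x2; E(K, 0x2) = 0xD.
C[4]: P[4] ⊕ 0xD = 0x7; E(K, 0x7) = 0x2.

C[0] = 0x2, C[1] = 0x0, C[2] = 0xF, C[3] = 0xD, C[4] = 0x2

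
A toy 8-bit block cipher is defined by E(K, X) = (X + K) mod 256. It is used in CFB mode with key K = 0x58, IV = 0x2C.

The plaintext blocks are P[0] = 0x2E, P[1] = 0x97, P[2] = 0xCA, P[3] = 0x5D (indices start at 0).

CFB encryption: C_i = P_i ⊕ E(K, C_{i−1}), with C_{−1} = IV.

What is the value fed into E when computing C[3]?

C[0]: E(K, 0x2C) = 0x84; 0x2E ⊕ 0x84 = 0xAA.
C[1]: E(K, 0xAA) = 0x02; 0x97 ⊕ 0x02 = 0x95.
C[2]: E(K, 0x95) = 0xED; 0xCA ⊕ 0xED = 0x27.
C[3]: E(K, 0x27) = 0x7F; 0x5D ⊕ 0x7F = 0x22.
So the input to E for block [3] is 0x27.

0x27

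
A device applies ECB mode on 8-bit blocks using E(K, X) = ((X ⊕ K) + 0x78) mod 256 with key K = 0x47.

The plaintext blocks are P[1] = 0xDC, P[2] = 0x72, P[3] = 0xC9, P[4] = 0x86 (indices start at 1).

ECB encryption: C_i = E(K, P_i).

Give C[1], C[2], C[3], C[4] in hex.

C[1] = 0x13, C[2] = 0xAD, C[3] = 0x06, C[4] = 0x39

C[1]: E(K, 0xDC) = 0x13.
C[2]: E(K, 0x72) = 0xAD.
C[3]: E(K, 0xC9) = 0x06.
C[4]: E(K, 0x86) = 0x39.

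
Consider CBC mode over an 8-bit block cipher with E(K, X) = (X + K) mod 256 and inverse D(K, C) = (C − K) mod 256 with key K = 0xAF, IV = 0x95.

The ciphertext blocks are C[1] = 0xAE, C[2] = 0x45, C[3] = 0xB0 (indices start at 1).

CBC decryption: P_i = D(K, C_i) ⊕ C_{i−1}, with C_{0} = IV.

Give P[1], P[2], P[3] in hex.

P[1] = 0x6A, P[2] = 0x38, P[3] = 0x44

P[1]: D(K, 0xAE) = 0xFF; 0xFF ⊕ 0x95 = 0x6A.
P[2]: D(K, 0x45) = 0x96; 0x96 ⊕ 0xAE = 0x38.
P[3]: D(K, 0xB0) = 0x01; 0x01 ⊕ 0x45 = 0x44.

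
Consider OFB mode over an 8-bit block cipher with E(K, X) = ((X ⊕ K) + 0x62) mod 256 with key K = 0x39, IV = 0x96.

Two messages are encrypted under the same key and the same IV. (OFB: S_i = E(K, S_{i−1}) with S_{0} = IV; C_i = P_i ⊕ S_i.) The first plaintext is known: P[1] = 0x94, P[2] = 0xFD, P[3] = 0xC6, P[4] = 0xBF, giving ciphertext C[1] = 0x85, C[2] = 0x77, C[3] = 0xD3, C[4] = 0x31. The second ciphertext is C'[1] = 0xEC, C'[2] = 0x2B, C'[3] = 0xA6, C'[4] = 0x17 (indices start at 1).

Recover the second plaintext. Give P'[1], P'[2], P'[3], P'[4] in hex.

In OFB with a reused IV, both messages share the same keystream S_i, so C_i ⊕ C'_i = P_i ⊕ P'_i and thus P'_i = P_i ⊕ C_i ⊕ C'_i.
P'[1]: 0x94 ⊕ 0x85 ⊕ 0xEC = 0xFD.
P'[2]: 0xFD ⊕ 0x77 ⊕ 0x2B = 0xA1.
P'[3]: 0xC6 ⊕ 0xD3 ⊕ 0xA6 = 0xB3.
P'[4]: 0xBF ⊕ 0x31 ⊕ 0x17 = 0x99.

P'[1] = 0xFD, P'[2] = 0xA1, P'[3] = 0xB3, P'[4] = 0x99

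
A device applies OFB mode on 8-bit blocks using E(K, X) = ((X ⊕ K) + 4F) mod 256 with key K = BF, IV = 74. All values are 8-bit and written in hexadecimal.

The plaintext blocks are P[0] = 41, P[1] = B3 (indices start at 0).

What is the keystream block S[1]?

F4

OFB encryption: S_i = E(K, S_{i−1}) with S_{−1} = IV; C_i = P_i ⊕ S_i.
C[0]: S = E(K, 74) = 1A; 41 ⊕ 1A = 5B.
C[1]: S = E(K, 1A) = F4; B3 ⊕ F4 = 47.
So S[1] = F4.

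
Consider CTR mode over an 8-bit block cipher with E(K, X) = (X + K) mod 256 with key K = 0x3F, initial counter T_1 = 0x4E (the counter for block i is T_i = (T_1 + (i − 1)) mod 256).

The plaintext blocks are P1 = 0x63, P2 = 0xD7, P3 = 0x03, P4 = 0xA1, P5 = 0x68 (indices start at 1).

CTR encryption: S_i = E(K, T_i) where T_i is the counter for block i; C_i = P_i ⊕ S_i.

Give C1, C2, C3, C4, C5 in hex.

C1 = 0xEE, C2 = 0x59, C3 = 0x8C, C4 = 0x31, C5 = 0xF9

C1: T = 0x4E, S = E(K, T) = 0x8D; 0x63 ⊕ 0x8D = 0xEE.
C2: T = 0x4F, S = E(K, T) = 0x8E; 0xD7 ⊕ 0x8E = 0x59.
C3: T = 0x50, S = E(K, T) = 0x8F; 0x03 ⊕ 0x8F = 0x8C.
C4: T = 0x51, S = E(K, T) = 0x90; 0xA1 ⊕ 0x90 = 0x31.
C5: T = 0x52, S = E(K, T) = 0x91; 0x68 ⊕ 0x91 = 0xF9.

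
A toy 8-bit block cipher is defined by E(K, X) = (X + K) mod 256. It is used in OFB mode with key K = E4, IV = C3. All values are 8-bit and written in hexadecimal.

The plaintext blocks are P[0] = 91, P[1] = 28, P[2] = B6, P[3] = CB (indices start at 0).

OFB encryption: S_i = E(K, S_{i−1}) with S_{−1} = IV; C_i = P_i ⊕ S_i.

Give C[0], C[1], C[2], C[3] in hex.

C[0]: S = E(K, C3) = A7; 91 ⊕ A7 = 36.
C[1]: S = E(K, A7) = 8B; 28 ⊕ 8B = A3.
C[2]: S = E(K, 8B) = 6F; B6 ⊕ 6F = D9.
C[3]: S = E(K, 6F) = 53; CB ⊕ 53 = 98.

C[0] = 36, C[1] = A3, C[2] = D9, C[3] = 98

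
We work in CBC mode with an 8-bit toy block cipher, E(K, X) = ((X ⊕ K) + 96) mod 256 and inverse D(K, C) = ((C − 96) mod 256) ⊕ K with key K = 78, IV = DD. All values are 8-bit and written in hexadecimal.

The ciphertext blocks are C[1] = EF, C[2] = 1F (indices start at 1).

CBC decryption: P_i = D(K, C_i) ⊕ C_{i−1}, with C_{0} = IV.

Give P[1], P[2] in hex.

P[1] = FC, P[2] = 1E

P[1]: D(K, EF) = 21; 21 ⊕ DD = FC.
P[2]: D(K, 1F) = F1; F1 ⊕ EF = 1E.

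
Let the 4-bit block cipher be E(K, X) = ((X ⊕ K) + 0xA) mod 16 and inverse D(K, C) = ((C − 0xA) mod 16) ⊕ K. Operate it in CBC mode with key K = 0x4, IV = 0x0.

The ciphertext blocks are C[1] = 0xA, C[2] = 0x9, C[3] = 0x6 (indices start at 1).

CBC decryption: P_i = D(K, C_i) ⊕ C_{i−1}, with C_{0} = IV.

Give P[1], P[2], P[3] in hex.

P[1]: D(K, 0xA) = 0x4; 0x4 ⊕ 0x0 = 0x4.
P[2]: D(K, 0x9) = 0xB; 0xB ⊕ 0xA = 0x1.
P[3]: D(K, 0x6) = 0x8; 0x8 ⊕ 0x9 = 0x1.

P[1] = 0x4, P[2] = 0x1, P[3] = 0x1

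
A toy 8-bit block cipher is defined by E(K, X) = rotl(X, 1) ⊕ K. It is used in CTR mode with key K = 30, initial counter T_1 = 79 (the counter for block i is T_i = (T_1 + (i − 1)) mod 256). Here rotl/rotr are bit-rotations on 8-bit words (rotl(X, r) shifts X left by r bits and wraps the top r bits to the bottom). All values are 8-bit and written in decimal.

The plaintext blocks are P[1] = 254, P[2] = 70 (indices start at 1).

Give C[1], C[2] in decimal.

CTR encryption: S_i = E(K, T_i) where T_i is the counter for block i; C_i = P_i ⊕ S_i.
C[1]: T = 79, S = E(K, T) = 128; 254 ⊕ 128 = 126.
C[2]: T = 80, S = E(K, T) = 190; 70 ⊕ 190 = 248.

C[1] = 126, C[2] = 248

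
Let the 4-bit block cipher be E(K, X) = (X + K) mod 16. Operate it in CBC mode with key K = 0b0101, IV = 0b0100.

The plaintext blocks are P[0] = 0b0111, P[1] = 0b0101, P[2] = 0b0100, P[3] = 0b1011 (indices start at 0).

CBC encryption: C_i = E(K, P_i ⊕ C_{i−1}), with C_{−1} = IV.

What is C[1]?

C[1] = 0b0010

C[0]: P[0] ⊕ 0b0100 = 0b0011; E(K, 0b0011) = 0b1000.
C[1]: P[1] ⊕ 0b1000 = 0b1101; E(K, 0b1101) = 0b0010.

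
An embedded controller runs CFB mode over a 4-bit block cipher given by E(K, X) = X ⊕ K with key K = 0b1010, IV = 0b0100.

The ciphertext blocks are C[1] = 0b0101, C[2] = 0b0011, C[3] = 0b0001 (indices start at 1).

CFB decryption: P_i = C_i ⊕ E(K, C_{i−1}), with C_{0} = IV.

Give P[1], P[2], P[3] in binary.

P[1] = 0b1011, P[2] = 0b1100, P[3] = 0b1000

P[1]: E(K, 0b0100) = 0b1110; 0b0101 ⊕ 0b1110 = 0b1011.
P[2]: E(K, 0b0101) = 0b1111; 0b0011 ⊕ 0b1111 = 0b1100.
P[3]: E(K, 0b0011) = 0b1001; 0b0001 ⊕ 0b1001 = 0b1000.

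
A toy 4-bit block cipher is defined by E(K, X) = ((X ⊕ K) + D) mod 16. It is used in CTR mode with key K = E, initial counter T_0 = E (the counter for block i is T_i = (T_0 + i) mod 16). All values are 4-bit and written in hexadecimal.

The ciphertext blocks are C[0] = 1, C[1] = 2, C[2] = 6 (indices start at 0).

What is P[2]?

CTR decryption: S_i = E(K, T_i) where T_i is the counter for block i; P_i = C_i ⊕ S_i.
P[2]: T = 0, S = E(K, T) = B; 6 ⊕ B = D.

P[2] = D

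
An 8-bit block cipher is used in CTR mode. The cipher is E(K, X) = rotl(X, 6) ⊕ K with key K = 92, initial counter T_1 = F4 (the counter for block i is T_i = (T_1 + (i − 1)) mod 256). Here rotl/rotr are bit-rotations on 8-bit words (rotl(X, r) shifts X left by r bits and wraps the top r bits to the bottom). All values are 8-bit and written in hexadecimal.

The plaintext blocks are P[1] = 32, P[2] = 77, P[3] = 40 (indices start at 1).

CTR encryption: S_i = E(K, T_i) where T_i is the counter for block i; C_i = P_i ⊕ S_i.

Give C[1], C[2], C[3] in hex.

C[1]: T = F4, S = E(K, T) = AF; 32 ⊕ AF = 9D.
C[2]: T = F5, S = E(K, T) = EF; 77 ⊕ EF = 98.
C[3]: T = F6, S = E(K, T) = 2F; 40 ⊕ 2F = 6F.

C[1] = 9D, C[2] = 98, C[3] = 6F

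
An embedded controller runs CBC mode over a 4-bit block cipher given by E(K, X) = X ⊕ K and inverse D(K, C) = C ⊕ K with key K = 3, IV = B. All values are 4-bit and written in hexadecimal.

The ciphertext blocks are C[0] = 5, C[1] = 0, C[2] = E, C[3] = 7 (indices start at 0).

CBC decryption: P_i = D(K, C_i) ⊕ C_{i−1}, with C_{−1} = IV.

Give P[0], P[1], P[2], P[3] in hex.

P[0] = D, P[1] = 6, P[2] = D, P[3] = A

P[0]: D(K, 5) = 6; 6 ⊕ B = D.
P[1]: D(K, 0) = 3; 3 ⊕ 5 = 6.
P[2]: D(K, E) = D; D ⊕ 0 = D.
P[3]: D(K, 7) = 4; 4 ⊕ E = A.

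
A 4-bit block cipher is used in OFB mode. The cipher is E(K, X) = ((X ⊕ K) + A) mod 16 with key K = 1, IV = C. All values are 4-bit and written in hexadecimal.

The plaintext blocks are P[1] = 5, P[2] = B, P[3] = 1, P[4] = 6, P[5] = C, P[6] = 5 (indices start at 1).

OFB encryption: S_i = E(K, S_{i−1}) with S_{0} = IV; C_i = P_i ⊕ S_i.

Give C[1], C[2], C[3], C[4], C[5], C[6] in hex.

C[1]: S = E(K, C) = 7; 5 ⊕ 7 = 2.
C[2]: S = E(K, 7) = 0; B ⊕ 0 = B.
C[3]: S = E(K, 0) = B; 1 ⊕ B = A.
C[4]: S = E(K, B) = 4; 6 ⊕ 4 = 2.
C[5]: S = E(K, 4) = F; C ⊕ F = 3.
C[6]: S = E(K, F) = 8; 5 ⊕ 8 = D.

C[1] = 2, C[2] = B, C[3] = A, C[4] = 2, C[5] = 3, C[6] = D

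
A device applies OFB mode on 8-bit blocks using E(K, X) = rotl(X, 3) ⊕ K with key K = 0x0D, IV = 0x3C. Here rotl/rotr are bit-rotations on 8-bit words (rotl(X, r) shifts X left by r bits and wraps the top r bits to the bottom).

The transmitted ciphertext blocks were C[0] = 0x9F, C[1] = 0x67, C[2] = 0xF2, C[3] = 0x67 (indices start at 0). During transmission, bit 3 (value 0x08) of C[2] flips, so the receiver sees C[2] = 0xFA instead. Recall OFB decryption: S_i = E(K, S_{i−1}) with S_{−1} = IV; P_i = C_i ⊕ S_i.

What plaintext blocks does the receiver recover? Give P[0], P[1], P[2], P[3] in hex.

P[0] = 0x73, P[1] = 0x0D, P[2] = 0xA4, P[3] = 0x98

Only C[2] changed, to 0xFA. In OFB, a change in C_i flips the same bit in P_i only; the keystream is unaffected. Decrypting the received ciphertext:
P[0]: S = E(K, 0x3C) = 0xEC; 0x9F ⊕ 0xEC = 0x73.
P[1]: S = E(K, 0xEC) = 0x6A; 0x67 ⊕ 0x6A = 0x0D.
P[2]: S = E(K, 0x6A) = 0x5E; 0xFA ⊕ 0x5E = 0xA4.
P[3]: S = E(K, 0x5E) = 0xFF; 0x67 ⊕ 0xFF = 0x98.
Blocks that differ from the original plaintext: P[2].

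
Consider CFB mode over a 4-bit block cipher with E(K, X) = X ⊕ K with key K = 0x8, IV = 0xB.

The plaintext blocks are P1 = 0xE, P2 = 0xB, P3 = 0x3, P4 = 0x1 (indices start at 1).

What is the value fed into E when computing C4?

CFB encryption: C_i = P_i ⊕ E(K, C_{i−1}), with C_{0} = IV.
C1: E(K, 0xB) = 0x3; 0xE ⊕ 0x3 = 0xD.
C2: E(K, 0xD) = 0x5; 0xB ⊕ 0x5 = 0xE.
C3: E(K, 0xE) = 0x6; 0x3 ⊕ 0x6 = 0x5.
C4: E(K, 0x5) = 0xD; 0x1 ⊕ 0xD = 0xC.
So the input to E for block 4 is 0x5.

0x5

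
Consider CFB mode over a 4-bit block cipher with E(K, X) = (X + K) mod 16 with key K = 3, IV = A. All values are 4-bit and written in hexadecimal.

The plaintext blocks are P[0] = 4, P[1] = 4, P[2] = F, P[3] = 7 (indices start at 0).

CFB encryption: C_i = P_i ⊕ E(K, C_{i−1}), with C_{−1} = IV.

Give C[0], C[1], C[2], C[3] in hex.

C[0]: E(K, A) = D; 4 ⊕ D = 9.
C[1]: E(K, 9) = C; 4 ⊕ C = 8.
C[2]: E(K, 8) = B; F ⊕ B = 4.
C[3]: E(K, 4) = 7; 7 ⊕ 7 = 0.

C[0] = 9, C[1] = 8, C[2] = 4, C[3] = 0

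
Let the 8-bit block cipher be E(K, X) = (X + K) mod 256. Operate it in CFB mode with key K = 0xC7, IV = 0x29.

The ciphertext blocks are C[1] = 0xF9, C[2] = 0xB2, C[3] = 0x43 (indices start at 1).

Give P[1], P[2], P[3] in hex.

P[1] = 0x09, P[2] = 0x72, P[3] = 0x3A

CFB decryption: P_i = C_i ⊕ E(K, C_{i−1}), with C_{0} = IV.
P[1]: E(K, 0x29) = 0xF0; 0xF9 ⊕ 0xF0 = 0x09.
P[2]: E(K, 0xF9) = 0xC0; 0xB2 ⊕ 0xC0 = 0x72.
P[3]: E(K, 0xB2) = 0x79; 0x43 ⊕ 0x79 = 0x3A.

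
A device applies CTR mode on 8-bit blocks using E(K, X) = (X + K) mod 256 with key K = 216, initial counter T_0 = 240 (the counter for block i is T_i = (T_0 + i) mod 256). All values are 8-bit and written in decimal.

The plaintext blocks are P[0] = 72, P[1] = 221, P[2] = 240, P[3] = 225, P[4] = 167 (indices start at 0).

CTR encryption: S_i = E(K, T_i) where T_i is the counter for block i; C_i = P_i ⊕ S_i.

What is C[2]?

C[2] = 58

C[0]: T = 240, S = E(K, T) = 200; 72 ⊕ 200 = 128.
C[1]: T = 241, S = E(K, T) = 201; 221 ⊕ 201 = 20.
C[2]: T = 242, S = E(K, T) = 202; 240 ⊕ 202 = 58.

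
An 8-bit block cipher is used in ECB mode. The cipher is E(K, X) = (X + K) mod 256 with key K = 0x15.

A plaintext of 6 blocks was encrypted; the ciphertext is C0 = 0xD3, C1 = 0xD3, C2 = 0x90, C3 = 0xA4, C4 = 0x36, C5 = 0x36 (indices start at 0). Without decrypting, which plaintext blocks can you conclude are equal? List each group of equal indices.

ECB encrypts each block independently with the same key, so equal ciphertext blocks imply equal plaintext blocks.
C0 = C1 = 0xD3, so P0 = P1.
C4 = C5 = 0x36, so P4 = P5.

P0 = P1; P4 = P5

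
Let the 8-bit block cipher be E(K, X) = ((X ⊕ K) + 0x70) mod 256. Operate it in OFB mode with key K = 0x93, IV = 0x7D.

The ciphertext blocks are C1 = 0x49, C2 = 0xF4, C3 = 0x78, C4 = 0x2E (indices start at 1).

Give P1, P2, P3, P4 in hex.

P1 = 0x17, P2 = 0xC9, P3 = 0x66, P4 = 0xD3

OFB decryption: S_i = E(K, S_{i−1}) with S_{0} = IV; P_i = C_i ⊕ S_i.
P1: S = E(K, 0x7D) = 0x5E; 0x49 ⊕ 0x5E = 0x17.
P2: S = E(K, 0x5E) = 0x3D; 0xF4 ⊕ 0x3D = 0xC9.
P3: S = E(K, 0x3D) = 0x1E; 0x78 ⊕ 0x1E = 0x66.
P4: S = E(K, 0x1E) = 0xFD; 0x2E ⊕ 0xFD = 0xD3.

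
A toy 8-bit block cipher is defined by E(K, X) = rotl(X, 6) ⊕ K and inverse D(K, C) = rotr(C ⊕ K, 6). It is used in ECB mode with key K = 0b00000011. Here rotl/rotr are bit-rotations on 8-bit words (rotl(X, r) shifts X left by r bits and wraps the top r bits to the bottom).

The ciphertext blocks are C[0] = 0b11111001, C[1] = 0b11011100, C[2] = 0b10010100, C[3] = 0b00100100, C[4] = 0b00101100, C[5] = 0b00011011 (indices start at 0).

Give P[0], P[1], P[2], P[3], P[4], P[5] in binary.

P[0] = 0b11101011, P[1] = 0b01111111, P[2] = 0b01011110, P[3] = 0b10011100, P[4] = 0b10111100, P[5] = 0b01100000

ECB decryption: P_i = D(K, C_i).
P[0]: D(K, 0b11111001) = 0b11101011.
P[1]: D(K, 0b11011100) = 0b01111111.
P[2]: D(K, 0b10010100) = 0b01011110.
P[3]: D(K, 0b00100100) = 0b10011100.
P[4]: D(K, 0b00101100) = 0b10111100.
P[5]: D(K, 0b00011011) = 0b01100000.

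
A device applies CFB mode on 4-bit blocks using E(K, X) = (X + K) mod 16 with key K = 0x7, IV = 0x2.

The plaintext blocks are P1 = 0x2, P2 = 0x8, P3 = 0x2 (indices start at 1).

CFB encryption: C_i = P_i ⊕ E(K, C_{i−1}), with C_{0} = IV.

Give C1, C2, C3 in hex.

C1: E(K, 0x2) = 0x9; 0x2 ⊕ 0x9 = 0xB.
C2: E(K, 0xB) = 0x2; 0x8 ⊕ 0x2 = 0xA.
C3: E(K, 0xA) = 0x1; 0x2 ⊕ 0x1 = 0x3.

C1 = 0xB, C2 = 0xA, C3 = 0x3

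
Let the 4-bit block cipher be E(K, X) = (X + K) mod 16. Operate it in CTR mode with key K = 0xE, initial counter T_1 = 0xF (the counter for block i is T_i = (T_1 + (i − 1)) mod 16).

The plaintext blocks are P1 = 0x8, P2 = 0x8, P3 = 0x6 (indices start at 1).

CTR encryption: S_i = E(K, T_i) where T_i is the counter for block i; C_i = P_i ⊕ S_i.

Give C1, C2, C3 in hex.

C1 = 0x5, C2 = 0x6, C3 = 0x9

C1: T = 0xF, S = E(K, T) = 0xD; 0x8 ⊕ 0xD = 0x5.
C2: T = 0x0, S = E(K, T) = 0xE; 0x8 ⊕ 0xE = 0x6.
C3: T = 0x1, S = E(K, T) = 0xF; 0x6 ⊕ 0xF = 0x9.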